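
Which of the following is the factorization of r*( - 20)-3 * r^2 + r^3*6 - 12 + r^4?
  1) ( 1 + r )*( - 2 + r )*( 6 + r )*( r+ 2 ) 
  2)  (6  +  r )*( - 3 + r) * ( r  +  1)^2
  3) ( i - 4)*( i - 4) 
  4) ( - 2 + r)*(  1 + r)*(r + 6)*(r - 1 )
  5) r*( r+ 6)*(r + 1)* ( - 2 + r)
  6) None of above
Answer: 6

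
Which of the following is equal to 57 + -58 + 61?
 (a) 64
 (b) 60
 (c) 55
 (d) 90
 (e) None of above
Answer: b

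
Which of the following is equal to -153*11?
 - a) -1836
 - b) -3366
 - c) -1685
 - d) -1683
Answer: d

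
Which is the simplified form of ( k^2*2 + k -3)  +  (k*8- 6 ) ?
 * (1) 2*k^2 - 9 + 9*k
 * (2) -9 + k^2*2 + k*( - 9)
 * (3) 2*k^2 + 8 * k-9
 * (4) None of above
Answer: 1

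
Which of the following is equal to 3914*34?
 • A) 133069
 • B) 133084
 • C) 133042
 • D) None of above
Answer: D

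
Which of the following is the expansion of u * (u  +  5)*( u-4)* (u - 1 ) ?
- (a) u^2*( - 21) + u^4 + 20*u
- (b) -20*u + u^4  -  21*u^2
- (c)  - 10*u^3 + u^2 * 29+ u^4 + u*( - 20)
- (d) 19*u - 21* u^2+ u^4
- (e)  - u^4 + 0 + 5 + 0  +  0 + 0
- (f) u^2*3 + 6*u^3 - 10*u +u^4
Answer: a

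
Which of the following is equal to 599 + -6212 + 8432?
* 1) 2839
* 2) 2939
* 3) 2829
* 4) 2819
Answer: 4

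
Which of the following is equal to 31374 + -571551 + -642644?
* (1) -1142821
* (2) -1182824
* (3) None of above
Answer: 3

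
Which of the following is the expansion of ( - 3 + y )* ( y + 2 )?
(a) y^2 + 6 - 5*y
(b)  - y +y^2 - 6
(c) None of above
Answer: b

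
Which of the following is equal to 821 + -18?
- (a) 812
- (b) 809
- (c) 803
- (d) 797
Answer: c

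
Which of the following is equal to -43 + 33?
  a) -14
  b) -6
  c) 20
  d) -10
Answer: d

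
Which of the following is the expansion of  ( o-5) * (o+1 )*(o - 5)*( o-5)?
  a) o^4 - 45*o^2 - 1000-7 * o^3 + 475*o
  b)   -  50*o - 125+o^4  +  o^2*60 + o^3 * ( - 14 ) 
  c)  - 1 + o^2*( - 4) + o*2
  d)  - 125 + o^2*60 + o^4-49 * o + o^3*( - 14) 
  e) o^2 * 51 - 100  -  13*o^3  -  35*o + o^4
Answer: b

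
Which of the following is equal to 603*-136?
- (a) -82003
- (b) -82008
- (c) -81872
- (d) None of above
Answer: b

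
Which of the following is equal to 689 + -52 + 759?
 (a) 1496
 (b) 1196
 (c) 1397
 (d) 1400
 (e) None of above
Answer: e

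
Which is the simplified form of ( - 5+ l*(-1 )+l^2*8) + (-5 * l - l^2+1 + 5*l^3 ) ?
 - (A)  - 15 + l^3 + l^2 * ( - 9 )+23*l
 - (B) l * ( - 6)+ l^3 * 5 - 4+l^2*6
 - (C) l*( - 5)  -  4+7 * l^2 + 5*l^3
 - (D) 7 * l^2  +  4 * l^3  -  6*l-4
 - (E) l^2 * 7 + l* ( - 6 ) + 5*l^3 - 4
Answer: E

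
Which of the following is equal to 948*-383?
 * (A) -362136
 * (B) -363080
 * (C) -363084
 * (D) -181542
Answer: C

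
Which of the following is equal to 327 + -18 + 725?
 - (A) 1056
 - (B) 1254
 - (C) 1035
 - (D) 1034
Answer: D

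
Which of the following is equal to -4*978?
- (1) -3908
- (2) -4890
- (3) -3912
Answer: 3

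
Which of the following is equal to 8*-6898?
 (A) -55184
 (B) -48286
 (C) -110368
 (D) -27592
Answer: A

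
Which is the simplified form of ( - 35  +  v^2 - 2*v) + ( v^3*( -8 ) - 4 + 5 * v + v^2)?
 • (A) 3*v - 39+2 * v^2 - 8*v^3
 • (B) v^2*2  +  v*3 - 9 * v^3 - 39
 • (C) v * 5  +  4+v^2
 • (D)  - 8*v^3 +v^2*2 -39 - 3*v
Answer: A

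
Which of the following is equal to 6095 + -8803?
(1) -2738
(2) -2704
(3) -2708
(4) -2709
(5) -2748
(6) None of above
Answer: 3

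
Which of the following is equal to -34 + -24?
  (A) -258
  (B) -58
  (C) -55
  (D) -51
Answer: B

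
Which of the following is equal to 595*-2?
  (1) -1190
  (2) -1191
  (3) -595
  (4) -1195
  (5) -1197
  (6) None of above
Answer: 1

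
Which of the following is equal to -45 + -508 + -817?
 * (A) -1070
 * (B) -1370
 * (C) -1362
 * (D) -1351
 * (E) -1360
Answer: B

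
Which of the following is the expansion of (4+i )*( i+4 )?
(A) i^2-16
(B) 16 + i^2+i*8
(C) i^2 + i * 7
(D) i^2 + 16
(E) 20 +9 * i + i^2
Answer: B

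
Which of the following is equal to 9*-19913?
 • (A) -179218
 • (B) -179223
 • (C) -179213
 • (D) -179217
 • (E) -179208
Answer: D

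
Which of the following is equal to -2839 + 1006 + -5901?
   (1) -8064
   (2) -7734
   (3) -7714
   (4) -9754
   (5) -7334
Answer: 2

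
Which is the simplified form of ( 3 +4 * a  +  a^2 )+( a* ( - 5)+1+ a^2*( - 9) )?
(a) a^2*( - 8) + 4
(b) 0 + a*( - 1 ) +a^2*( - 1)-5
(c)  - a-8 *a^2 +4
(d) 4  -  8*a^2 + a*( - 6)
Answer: c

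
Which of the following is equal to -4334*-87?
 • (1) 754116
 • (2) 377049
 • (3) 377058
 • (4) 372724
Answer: 3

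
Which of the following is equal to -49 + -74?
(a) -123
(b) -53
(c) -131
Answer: a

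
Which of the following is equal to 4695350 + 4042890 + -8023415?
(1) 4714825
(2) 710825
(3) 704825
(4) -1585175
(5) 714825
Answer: 5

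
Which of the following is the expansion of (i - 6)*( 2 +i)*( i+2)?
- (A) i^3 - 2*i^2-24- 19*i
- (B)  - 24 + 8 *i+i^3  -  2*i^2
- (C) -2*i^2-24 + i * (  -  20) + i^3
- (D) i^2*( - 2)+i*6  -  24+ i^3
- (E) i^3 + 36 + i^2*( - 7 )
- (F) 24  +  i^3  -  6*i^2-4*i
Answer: C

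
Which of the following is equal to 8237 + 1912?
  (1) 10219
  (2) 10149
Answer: 2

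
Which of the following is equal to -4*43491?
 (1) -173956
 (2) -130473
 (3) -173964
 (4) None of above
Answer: 3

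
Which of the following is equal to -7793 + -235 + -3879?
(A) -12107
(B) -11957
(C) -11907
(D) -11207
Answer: C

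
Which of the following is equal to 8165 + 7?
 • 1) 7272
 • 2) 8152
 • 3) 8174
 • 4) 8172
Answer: 4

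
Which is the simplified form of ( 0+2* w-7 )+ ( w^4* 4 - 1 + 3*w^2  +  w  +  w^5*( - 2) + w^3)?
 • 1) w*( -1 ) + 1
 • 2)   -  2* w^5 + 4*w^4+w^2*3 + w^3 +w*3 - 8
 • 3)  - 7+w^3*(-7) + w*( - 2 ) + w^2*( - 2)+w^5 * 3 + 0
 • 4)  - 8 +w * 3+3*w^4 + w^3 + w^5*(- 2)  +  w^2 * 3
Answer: 2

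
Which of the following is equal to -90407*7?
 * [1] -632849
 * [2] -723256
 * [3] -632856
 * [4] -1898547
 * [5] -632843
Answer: 1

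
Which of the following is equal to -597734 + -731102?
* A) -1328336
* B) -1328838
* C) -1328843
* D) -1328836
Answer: D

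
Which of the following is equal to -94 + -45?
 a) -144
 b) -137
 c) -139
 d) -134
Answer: c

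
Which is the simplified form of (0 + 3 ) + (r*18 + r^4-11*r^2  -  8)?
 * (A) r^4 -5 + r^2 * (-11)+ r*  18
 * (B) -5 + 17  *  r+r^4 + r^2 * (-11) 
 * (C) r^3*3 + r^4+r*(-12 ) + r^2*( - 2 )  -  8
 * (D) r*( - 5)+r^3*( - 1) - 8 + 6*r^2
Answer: A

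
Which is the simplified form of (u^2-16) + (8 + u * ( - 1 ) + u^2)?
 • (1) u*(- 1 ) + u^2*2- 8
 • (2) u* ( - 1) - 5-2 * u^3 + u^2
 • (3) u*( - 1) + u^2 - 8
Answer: 1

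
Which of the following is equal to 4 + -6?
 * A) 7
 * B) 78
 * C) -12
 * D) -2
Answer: D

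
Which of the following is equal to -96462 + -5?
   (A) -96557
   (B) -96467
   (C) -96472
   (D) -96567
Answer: B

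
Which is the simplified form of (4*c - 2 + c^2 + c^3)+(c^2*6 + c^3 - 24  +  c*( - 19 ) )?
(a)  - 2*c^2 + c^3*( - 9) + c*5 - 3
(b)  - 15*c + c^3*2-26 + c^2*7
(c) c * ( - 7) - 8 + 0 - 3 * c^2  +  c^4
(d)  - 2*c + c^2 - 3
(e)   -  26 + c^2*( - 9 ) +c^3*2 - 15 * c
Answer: b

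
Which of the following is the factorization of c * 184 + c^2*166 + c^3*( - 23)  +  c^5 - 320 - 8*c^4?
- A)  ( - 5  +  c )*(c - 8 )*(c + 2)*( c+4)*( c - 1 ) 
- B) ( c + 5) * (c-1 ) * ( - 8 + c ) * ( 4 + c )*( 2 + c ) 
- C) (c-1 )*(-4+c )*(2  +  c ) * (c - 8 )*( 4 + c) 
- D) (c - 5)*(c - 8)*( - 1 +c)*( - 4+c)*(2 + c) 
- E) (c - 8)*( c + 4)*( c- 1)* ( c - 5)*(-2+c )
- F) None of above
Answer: A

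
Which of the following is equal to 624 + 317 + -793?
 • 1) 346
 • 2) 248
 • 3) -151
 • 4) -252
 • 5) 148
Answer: 5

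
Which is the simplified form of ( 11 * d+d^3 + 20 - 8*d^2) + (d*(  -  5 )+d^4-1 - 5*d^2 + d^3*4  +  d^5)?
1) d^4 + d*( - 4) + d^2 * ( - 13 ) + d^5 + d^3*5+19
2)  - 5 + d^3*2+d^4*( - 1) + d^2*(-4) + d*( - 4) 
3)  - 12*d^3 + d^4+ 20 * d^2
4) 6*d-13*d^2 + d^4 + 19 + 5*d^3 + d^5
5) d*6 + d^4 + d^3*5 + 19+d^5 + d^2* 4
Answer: 4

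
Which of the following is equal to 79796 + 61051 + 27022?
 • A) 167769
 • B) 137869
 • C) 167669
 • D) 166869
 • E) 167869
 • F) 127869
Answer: E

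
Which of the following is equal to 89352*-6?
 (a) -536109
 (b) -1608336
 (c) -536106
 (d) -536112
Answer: d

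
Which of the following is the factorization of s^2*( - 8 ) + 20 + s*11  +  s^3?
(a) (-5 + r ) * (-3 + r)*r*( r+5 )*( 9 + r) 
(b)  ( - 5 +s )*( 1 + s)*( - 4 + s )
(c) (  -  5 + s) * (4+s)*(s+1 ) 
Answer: b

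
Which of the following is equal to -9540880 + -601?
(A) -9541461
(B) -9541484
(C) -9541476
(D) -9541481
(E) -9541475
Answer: D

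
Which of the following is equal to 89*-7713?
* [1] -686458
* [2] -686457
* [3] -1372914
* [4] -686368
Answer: 2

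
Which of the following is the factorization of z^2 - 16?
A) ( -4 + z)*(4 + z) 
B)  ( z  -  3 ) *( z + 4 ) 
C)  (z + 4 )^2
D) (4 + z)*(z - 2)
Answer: A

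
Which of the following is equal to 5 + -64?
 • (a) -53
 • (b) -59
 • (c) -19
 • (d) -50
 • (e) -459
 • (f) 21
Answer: b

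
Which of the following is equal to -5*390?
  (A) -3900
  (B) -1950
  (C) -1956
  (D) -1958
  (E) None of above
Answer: B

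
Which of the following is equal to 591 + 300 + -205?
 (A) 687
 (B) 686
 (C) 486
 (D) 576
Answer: B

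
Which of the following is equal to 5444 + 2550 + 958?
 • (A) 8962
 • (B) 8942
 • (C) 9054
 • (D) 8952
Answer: D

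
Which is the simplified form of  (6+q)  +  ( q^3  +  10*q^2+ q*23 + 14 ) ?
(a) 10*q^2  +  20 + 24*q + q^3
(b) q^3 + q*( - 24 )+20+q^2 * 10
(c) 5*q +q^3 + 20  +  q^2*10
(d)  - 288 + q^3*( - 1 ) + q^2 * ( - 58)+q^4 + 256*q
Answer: a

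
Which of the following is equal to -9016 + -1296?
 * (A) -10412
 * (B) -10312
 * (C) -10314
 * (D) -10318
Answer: B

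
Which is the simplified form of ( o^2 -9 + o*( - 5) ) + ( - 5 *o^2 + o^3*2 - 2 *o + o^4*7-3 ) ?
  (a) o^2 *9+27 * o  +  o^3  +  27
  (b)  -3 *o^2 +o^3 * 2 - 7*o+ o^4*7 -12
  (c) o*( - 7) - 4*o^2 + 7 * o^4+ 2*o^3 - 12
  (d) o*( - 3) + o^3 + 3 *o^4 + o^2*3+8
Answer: c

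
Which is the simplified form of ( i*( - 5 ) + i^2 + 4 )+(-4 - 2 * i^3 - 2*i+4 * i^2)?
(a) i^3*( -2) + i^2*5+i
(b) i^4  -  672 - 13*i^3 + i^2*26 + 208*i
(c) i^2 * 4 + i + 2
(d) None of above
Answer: d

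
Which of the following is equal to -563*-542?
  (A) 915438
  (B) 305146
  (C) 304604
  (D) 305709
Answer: B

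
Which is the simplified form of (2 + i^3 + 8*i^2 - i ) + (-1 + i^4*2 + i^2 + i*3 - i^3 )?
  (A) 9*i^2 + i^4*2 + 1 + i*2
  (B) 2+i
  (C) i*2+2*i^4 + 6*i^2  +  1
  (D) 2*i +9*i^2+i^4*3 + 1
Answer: A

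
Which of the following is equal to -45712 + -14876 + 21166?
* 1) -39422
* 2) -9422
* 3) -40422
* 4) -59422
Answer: 1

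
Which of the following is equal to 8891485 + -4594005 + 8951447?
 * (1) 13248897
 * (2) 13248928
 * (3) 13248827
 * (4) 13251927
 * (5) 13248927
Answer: 5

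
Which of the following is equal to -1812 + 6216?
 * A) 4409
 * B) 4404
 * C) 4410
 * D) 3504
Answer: B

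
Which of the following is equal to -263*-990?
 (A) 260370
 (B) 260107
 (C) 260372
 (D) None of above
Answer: A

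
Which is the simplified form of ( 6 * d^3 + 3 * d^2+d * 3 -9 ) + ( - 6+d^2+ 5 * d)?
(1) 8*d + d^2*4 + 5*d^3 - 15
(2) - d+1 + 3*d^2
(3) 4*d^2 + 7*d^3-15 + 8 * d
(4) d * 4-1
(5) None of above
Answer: 5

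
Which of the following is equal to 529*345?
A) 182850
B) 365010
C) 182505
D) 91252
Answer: C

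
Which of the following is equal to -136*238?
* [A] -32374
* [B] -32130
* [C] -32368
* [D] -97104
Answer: C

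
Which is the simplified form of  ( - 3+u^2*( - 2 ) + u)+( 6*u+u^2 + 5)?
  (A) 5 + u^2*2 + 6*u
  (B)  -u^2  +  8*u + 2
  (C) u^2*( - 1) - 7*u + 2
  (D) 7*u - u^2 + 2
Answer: D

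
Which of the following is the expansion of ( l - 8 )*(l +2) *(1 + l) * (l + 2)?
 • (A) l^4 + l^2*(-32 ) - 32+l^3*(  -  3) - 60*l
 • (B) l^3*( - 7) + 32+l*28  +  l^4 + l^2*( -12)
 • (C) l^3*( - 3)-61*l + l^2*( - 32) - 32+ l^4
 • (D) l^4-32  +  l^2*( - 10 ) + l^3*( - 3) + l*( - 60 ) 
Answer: A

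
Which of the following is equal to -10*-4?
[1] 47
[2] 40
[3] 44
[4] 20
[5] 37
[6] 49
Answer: 2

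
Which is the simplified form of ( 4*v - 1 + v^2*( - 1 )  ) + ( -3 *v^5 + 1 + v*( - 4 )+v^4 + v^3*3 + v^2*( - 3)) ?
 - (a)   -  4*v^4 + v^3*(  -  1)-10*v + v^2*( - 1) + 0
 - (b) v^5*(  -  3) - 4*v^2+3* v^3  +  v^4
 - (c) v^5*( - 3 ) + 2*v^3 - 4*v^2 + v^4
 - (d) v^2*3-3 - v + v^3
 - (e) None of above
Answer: b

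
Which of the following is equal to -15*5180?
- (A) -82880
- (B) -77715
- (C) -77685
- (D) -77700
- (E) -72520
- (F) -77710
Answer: D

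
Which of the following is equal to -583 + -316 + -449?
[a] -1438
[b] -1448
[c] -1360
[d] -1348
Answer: d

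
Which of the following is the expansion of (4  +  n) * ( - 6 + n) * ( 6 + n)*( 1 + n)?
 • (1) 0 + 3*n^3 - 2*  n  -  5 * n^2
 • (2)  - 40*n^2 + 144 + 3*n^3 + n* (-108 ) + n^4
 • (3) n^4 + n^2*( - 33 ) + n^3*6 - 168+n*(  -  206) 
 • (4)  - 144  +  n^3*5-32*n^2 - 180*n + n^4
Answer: 4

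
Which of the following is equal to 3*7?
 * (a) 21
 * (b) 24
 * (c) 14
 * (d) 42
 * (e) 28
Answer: a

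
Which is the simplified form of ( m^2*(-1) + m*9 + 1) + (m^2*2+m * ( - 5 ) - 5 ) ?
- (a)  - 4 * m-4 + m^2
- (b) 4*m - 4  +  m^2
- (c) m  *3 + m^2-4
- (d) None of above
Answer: b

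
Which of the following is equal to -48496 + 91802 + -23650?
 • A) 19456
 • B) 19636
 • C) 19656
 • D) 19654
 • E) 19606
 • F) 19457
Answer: C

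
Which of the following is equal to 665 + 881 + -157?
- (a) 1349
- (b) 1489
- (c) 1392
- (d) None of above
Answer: d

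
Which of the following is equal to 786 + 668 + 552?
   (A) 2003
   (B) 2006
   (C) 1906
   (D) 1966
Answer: B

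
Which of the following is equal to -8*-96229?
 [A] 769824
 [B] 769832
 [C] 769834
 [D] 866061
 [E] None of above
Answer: B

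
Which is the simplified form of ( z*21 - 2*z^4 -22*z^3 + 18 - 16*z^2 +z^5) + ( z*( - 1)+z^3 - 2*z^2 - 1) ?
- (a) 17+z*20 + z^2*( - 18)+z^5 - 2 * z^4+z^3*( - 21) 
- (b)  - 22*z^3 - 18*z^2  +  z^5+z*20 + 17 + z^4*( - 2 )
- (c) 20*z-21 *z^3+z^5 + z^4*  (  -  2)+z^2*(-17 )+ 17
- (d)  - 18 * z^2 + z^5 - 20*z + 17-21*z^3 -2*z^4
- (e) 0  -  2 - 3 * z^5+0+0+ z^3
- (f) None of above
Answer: a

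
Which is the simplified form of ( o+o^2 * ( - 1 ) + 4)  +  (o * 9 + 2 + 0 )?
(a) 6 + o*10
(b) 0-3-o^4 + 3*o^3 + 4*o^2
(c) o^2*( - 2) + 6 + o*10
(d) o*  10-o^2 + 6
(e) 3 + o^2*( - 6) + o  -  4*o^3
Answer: d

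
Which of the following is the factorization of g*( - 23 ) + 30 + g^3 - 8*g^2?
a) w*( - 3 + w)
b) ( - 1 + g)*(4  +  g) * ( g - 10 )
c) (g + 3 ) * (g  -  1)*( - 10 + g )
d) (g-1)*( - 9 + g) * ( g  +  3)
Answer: c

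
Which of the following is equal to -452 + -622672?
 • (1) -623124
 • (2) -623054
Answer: 1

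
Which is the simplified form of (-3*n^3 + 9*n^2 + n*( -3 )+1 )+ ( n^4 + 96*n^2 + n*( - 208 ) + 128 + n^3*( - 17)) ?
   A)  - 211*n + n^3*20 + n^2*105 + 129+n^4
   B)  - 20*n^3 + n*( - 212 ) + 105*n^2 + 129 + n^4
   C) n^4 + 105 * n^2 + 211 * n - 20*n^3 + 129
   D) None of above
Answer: D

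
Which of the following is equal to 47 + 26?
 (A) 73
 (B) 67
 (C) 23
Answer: A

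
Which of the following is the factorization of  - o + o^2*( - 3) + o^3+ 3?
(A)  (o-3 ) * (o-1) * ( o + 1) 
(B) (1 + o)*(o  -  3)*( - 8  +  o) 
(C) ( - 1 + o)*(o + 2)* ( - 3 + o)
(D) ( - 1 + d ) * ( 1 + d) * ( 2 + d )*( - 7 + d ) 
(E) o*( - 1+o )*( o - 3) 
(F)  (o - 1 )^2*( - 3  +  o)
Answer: A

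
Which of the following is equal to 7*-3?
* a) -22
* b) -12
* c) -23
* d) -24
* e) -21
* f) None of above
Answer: e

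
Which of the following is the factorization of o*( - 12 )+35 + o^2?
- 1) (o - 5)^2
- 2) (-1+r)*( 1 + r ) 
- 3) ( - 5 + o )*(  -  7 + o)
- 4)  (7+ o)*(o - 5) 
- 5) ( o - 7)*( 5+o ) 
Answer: 3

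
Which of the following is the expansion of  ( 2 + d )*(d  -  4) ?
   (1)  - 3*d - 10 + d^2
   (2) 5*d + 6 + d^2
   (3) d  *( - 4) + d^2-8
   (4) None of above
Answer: 4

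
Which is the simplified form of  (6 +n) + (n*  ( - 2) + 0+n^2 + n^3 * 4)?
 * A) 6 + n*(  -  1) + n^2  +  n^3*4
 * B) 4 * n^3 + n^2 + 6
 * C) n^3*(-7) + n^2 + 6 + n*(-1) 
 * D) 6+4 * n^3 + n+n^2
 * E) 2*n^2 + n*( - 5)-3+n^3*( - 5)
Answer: A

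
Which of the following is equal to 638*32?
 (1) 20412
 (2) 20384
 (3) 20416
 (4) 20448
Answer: 3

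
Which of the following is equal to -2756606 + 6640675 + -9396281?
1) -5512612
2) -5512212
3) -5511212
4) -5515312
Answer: 2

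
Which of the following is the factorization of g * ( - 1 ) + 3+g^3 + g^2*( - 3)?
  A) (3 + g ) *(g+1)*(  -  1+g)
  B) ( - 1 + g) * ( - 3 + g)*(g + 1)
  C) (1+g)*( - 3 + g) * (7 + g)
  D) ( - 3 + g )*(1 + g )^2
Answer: B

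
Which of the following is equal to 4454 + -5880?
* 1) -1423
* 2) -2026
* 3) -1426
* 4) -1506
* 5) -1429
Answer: 3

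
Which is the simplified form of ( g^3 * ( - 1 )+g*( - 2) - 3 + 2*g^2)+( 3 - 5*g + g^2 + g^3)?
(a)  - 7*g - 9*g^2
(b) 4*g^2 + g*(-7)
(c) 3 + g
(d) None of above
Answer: d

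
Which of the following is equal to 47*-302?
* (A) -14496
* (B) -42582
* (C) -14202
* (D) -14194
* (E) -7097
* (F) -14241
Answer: D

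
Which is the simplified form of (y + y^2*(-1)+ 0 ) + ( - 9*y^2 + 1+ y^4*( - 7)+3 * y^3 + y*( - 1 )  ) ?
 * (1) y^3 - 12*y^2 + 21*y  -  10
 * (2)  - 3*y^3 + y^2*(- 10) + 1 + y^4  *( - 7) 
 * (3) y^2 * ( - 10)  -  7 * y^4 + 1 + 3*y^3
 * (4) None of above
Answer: 3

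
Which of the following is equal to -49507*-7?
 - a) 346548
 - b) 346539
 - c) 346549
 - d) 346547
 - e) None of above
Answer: c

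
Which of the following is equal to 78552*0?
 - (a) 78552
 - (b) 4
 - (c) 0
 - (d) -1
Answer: c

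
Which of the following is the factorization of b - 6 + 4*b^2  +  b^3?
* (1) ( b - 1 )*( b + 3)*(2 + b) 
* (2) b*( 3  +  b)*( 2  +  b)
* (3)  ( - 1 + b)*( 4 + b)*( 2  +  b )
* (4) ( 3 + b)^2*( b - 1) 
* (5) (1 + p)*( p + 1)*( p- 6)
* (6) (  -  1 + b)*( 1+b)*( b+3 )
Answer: 1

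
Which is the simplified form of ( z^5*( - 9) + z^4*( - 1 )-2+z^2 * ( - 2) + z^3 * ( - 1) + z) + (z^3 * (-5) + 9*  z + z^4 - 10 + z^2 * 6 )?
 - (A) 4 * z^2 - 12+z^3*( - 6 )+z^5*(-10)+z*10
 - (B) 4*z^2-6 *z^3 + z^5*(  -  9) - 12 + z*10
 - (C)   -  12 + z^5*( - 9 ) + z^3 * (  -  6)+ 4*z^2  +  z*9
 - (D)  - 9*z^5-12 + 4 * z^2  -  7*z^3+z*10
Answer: B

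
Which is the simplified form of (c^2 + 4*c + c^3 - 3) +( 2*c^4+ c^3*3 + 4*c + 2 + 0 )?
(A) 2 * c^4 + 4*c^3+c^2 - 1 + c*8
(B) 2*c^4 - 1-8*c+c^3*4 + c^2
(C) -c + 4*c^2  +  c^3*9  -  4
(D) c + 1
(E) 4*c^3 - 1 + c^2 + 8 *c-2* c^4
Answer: A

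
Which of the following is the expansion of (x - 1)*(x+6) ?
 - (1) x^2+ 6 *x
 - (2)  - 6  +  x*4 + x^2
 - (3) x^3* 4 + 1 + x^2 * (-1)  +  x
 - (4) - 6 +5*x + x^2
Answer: 4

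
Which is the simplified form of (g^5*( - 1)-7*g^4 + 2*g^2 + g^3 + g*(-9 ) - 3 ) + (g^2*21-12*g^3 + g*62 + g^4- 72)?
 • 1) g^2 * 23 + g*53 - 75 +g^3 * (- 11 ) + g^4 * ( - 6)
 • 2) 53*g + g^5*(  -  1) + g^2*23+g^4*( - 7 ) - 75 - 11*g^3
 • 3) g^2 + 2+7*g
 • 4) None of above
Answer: 4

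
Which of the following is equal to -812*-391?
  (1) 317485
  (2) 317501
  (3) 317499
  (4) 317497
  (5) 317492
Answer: 5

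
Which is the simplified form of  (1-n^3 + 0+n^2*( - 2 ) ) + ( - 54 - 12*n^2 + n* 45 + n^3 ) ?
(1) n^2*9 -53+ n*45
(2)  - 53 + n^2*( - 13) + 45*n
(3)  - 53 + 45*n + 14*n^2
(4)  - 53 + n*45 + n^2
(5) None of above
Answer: 5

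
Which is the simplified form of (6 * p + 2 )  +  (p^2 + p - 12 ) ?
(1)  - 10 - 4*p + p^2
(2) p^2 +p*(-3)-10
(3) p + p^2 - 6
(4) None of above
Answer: 4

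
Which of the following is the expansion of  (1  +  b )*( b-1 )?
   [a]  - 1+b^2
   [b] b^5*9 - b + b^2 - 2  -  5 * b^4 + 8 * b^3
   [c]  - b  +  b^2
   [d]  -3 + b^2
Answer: a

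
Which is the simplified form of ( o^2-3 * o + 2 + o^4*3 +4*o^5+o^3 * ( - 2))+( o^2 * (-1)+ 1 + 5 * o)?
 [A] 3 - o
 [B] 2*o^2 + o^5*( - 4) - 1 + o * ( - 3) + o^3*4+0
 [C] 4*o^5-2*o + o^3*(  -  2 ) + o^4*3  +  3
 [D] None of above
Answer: D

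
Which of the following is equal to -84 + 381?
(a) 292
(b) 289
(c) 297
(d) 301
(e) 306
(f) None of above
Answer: c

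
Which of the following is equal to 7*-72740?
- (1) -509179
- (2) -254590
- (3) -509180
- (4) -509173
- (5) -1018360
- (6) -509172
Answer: 3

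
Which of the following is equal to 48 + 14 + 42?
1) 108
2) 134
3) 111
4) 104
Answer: 4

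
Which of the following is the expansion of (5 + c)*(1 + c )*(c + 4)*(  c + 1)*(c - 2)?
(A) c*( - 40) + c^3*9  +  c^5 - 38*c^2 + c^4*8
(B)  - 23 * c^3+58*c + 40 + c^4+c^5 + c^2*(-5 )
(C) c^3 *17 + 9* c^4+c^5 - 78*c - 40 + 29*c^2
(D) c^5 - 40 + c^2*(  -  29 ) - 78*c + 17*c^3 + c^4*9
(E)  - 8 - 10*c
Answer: D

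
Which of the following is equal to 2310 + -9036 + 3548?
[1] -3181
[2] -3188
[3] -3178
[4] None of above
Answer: 3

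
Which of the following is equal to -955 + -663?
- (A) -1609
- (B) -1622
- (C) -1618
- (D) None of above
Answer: C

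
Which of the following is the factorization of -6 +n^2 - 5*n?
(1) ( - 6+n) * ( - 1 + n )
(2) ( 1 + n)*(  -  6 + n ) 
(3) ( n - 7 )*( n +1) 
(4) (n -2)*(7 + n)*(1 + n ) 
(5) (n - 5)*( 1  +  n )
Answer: 2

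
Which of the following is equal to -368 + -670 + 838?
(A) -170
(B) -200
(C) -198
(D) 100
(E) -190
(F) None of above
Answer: B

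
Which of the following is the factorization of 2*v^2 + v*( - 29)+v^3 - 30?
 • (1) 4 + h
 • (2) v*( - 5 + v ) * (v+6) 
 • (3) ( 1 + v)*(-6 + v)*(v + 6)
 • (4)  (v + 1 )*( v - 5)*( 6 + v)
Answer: 4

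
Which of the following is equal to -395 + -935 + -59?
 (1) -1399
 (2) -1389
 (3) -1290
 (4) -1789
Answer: 2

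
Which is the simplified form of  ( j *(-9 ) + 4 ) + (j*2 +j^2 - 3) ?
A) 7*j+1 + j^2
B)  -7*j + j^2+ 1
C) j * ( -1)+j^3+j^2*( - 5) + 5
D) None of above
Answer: B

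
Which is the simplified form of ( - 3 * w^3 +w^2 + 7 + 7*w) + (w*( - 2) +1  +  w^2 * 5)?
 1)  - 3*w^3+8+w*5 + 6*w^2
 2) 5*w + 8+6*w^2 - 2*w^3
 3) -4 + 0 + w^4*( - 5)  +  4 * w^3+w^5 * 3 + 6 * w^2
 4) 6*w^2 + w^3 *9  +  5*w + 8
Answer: 1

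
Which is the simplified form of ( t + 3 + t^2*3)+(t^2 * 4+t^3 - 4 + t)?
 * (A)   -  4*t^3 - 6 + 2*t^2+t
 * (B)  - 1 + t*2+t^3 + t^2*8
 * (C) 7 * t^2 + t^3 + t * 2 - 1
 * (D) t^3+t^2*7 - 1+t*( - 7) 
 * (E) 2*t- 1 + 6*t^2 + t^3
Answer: C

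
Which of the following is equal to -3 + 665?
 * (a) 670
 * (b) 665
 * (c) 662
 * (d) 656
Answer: c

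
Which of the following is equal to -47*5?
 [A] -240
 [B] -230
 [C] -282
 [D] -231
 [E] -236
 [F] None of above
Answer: F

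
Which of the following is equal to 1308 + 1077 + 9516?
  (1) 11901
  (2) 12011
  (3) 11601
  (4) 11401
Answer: 1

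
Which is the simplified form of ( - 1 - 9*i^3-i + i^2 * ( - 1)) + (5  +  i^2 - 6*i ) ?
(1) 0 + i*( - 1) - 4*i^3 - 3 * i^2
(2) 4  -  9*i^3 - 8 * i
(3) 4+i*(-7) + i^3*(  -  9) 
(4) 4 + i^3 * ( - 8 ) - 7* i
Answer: 3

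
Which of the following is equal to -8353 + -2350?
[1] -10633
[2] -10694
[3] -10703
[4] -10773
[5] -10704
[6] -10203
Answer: 3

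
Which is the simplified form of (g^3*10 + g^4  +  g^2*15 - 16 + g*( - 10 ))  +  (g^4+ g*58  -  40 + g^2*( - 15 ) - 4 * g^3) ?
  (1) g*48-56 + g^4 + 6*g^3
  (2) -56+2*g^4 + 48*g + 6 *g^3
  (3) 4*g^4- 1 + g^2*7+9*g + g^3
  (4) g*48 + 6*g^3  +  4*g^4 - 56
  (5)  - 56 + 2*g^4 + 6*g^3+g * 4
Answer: 2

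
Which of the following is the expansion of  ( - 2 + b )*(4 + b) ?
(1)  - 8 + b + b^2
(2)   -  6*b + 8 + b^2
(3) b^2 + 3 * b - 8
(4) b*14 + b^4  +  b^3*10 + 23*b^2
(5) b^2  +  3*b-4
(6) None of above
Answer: 6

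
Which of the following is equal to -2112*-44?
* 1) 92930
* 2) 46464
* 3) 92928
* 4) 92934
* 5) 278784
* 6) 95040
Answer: 3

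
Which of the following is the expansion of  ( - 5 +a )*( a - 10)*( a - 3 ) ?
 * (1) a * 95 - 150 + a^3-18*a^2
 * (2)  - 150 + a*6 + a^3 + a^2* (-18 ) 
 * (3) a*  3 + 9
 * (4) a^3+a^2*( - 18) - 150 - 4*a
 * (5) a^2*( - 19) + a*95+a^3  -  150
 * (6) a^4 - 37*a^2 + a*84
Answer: 1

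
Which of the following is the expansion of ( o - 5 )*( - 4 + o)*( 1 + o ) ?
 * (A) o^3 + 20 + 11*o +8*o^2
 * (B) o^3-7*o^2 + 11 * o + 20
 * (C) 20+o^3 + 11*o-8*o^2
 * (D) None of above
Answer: C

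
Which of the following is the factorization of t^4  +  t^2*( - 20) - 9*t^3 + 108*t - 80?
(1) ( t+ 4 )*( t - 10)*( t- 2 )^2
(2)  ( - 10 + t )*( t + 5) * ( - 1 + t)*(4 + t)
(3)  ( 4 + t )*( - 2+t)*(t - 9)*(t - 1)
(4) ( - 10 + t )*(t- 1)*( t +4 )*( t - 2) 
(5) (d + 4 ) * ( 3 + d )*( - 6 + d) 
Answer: 4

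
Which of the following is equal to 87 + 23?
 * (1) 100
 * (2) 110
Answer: 2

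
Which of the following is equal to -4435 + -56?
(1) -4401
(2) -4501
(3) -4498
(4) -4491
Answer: 4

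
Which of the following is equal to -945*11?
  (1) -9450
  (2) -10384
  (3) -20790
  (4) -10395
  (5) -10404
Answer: 4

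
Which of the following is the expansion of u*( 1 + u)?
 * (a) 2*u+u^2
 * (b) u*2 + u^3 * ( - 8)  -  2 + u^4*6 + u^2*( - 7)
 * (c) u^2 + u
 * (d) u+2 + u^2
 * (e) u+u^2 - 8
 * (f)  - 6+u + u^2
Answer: c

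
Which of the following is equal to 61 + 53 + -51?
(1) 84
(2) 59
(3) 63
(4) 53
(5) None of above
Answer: 3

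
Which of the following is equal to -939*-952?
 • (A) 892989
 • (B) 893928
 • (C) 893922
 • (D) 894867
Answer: B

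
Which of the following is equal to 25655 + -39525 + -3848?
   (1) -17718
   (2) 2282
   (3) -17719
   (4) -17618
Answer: 1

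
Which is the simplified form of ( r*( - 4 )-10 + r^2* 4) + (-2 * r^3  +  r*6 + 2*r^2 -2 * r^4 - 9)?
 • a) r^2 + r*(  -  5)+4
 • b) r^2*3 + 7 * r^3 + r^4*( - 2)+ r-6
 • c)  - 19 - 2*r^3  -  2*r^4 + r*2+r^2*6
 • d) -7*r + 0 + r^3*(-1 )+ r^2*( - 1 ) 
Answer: c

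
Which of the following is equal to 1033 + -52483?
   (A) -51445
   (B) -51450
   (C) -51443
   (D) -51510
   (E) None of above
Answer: B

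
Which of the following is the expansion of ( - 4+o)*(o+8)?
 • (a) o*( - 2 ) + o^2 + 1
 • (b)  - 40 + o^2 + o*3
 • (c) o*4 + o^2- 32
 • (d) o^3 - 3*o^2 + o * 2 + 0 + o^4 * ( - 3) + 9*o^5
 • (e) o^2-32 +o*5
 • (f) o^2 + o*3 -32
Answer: c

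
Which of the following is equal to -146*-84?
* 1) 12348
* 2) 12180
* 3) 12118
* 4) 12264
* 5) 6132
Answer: 4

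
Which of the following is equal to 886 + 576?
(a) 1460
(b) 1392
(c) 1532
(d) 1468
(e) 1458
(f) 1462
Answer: f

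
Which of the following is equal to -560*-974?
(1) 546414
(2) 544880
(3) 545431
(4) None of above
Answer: 4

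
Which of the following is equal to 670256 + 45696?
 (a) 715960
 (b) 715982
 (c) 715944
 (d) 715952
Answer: d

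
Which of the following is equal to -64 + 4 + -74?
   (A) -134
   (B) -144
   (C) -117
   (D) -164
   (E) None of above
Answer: A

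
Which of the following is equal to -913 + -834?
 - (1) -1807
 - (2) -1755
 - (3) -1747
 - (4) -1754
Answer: 3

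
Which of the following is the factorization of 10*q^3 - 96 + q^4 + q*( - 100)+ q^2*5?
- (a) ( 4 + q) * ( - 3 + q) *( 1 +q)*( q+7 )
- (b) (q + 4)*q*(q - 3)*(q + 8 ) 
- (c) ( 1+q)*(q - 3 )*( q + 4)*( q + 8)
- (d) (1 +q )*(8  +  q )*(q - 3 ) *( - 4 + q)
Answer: c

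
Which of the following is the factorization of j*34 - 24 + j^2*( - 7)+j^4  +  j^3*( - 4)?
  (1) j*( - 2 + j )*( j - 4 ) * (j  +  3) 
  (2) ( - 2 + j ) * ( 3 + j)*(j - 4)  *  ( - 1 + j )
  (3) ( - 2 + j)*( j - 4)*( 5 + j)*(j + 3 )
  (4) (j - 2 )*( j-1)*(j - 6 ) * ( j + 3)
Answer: 2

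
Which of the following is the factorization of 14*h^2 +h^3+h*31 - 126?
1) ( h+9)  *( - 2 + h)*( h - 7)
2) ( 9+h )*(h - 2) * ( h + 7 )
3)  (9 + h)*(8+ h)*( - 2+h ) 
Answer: 2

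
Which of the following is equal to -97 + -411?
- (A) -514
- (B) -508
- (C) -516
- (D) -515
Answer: B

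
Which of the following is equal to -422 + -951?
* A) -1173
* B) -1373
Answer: B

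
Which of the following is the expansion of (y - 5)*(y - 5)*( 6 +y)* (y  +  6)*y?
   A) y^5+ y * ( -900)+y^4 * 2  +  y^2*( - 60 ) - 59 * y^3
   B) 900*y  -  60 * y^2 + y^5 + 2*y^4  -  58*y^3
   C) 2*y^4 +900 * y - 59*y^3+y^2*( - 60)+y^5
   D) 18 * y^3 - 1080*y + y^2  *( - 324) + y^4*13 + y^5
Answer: C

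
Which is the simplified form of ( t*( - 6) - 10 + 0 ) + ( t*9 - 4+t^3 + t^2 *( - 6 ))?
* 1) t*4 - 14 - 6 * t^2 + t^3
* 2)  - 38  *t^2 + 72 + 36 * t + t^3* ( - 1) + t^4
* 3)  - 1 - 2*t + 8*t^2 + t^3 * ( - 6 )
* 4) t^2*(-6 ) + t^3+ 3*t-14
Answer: 4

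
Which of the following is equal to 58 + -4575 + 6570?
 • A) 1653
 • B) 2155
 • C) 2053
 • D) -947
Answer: C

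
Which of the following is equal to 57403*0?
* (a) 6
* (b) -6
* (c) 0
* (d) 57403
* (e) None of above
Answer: c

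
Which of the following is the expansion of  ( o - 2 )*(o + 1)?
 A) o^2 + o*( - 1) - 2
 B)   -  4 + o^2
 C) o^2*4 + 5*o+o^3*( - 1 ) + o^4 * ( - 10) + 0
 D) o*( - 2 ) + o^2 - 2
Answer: A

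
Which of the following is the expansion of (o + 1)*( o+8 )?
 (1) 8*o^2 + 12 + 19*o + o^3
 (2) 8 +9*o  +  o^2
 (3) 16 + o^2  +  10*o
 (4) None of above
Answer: 2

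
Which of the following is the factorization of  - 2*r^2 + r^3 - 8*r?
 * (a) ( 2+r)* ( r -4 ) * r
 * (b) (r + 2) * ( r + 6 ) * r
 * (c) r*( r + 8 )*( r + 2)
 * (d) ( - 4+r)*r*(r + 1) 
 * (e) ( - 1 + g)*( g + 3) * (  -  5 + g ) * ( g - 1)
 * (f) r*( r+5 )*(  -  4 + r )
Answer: a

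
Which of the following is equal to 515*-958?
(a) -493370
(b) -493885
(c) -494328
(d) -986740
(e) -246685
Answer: a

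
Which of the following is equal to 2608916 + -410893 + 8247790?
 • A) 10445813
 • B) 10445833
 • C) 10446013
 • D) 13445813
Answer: A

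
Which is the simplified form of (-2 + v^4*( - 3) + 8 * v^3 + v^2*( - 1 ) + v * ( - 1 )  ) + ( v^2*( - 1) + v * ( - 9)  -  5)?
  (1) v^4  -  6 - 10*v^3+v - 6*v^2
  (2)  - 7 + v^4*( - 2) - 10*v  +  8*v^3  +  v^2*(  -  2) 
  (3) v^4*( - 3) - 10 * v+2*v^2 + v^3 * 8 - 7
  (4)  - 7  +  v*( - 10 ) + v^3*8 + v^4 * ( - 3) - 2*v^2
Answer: 4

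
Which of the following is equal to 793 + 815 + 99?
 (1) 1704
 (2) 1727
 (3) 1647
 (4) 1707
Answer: 4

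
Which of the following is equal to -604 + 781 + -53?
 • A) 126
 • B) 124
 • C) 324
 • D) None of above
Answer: B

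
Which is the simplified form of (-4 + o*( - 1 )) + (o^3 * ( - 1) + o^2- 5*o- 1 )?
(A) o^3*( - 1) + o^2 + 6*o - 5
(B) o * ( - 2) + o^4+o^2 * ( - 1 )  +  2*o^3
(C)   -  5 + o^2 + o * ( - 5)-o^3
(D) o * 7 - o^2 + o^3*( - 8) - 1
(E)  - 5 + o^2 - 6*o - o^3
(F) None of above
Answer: E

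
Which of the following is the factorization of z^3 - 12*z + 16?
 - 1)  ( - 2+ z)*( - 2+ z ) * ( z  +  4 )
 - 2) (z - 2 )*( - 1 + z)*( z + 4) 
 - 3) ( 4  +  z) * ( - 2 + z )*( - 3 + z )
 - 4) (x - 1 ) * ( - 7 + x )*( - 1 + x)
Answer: 1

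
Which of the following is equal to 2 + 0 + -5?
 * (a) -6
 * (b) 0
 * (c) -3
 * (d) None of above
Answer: c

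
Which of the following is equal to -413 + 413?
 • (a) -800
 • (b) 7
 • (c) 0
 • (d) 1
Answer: c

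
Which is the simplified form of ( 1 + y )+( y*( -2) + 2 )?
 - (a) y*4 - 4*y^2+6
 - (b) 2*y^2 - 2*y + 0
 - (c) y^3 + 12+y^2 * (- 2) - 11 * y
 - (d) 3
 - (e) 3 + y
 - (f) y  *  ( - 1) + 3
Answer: f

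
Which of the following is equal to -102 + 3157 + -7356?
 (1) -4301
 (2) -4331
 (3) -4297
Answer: 1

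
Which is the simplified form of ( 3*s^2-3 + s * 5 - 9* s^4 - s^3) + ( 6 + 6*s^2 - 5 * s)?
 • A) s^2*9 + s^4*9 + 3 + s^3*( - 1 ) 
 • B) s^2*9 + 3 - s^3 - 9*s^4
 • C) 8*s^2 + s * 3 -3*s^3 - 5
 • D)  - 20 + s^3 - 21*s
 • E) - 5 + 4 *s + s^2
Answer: B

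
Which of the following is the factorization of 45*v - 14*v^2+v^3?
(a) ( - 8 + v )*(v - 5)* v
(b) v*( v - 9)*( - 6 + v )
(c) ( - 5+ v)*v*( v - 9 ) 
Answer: c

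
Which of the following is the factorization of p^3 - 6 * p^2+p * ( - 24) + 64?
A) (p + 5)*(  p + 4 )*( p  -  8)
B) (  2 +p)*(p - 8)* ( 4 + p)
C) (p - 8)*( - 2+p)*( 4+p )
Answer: C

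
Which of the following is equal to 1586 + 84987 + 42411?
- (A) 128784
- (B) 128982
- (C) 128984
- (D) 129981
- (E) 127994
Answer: C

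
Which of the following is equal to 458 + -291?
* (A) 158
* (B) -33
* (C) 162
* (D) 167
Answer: D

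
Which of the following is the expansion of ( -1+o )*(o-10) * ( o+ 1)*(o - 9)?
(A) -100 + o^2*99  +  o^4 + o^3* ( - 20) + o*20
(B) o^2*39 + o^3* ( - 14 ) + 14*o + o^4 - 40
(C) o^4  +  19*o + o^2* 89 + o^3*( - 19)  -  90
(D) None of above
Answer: C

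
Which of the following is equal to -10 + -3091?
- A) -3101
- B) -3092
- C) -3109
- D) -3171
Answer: A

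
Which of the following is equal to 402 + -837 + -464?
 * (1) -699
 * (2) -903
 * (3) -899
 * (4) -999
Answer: 3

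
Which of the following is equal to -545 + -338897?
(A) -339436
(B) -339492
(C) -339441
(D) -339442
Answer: D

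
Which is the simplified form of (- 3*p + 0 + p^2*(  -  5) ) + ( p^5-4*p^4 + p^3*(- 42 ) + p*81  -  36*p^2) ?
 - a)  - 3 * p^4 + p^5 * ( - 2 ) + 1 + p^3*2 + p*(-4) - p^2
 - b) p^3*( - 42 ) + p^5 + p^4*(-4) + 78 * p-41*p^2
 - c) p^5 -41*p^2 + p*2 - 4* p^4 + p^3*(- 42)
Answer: b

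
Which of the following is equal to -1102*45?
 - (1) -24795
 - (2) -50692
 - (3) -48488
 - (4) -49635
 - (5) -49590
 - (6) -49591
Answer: 5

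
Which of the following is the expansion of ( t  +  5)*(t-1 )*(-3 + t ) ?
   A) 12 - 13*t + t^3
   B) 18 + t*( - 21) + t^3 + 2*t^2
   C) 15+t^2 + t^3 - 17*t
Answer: C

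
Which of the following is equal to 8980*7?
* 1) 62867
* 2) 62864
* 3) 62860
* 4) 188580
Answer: 3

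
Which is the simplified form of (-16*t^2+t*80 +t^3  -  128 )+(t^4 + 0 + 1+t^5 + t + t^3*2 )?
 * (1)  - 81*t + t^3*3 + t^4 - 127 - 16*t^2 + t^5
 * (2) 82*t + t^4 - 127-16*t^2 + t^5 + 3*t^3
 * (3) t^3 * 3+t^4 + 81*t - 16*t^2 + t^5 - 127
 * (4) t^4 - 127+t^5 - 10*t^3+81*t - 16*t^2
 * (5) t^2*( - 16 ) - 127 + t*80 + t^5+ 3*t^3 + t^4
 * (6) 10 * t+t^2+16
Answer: 3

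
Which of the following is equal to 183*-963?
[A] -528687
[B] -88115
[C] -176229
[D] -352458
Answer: C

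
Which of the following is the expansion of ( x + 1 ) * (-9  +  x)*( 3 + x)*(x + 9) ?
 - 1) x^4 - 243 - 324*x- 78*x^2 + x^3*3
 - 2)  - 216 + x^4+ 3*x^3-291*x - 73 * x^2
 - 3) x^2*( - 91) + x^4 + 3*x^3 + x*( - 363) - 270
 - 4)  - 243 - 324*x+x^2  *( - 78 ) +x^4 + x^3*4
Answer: 4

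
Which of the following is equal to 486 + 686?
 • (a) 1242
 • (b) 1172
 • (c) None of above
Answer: b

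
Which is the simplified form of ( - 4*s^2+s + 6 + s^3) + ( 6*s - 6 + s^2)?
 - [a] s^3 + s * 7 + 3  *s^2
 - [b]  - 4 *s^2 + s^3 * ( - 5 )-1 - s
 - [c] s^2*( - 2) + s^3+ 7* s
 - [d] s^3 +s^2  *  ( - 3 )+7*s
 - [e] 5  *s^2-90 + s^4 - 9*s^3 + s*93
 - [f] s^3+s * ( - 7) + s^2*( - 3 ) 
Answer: d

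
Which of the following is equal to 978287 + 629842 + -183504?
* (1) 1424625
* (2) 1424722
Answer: 1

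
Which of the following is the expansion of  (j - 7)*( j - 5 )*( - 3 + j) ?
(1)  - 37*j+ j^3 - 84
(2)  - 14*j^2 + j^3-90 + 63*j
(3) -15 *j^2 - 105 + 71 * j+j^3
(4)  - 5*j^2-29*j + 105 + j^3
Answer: 3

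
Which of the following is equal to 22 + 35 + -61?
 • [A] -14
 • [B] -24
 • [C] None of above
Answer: C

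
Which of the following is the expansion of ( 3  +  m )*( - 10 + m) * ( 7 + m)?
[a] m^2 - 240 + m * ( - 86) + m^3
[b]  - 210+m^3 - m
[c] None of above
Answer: c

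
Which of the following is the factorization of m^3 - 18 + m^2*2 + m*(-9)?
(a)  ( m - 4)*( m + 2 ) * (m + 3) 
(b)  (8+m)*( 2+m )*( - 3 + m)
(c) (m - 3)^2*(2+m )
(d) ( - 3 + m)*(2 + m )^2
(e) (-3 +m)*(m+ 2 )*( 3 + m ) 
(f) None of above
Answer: e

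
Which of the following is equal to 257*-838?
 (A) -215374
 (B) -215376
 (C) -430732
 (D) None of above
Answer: D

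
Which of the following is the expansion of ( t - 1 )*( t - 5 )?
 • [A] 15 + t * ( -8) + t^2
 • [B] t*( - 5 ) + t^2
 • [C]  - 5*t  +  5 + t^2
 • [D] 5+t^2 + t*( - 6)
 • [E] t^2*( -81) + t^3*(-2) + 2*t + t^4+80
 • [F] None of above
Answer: D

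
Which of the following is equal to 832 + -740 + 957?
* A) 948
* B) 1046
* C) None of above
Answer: C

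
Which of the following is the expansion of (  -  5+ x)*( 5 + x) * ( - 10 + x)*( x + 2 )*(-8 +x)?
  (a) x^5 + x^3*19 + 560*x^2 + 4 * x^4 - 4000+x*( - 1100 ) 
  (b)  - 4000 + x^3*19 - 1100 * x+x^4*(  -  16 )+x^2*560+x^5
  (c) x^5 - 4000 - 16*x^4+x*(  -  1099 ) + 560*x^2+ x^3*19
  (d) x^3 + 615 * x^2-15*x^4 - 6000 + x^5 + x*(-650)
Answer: b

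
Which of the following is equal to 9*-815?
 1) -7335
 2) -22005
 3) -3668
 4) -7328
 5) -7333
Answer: 1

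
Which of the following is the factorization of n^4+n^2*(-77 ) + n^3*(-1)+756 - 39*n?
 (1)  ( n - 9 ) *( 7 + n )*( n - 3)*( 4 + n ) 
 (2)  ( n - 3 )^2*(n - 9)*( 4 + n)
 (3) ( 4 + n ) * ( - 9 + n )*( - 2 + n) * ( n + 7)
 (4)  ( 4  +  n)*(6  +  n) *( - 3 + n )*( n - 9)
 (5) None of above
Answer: 1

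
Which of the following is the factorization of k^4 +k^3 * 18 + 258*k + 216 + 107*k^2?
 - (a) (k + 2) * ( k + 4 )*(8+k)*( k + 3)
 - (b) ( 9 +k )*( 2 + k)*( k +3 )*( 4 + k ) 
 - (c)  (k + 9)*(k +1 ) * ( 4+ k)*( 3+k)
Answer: b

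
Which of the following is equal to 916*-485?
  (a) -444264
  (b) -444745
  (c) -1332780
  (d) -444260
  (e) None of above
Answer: d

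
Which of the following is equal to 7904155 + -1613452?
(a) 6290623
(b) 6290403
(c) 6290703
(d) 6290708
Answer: c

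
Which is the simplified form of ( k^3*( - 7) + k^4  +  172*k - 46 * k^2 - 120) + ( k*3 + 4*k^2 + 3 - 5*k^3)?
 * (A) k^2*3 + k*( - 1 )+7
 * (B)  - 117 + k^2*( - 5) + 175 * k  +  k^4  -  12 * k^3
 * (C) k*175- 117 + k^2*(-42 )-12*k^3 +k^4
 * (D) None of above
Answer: C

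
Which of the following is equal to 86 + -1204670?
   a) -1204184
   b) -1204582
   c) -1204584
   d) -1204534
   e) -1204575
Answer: c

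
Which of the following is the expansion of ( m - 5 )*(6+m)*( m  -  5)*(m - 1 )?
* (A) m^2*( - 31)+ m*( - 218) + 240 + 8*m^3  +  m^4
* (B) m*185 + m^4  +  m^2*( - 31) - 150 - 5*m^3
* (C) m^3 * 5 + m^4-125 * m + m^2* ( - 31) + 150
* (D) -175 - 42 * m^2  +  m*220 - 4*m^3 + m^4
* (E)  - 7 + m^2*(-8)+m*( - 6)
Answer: B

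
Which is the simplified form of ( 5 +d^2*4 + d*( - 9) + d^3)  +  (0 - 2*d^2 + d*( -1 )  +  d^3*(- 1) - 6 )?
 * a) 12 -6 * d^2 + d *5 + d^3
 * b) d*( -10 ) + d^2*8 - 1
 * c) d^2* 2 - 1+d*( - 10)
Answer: c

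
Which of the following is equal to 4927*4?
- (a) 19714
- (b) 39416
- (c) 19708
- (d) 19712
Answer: c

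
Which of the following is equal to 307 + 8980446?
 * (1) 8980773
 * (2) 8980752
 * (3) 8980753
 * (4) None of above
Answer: 3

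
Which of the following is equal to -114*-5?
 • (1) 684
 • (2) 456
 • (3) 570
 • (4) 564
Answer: 3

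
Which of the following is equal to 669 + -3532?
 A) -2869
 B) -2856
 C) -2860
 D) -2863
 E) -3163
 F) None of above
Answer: D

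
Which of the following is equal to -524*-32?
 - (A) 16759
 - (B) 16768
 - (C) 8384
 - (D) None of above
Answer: B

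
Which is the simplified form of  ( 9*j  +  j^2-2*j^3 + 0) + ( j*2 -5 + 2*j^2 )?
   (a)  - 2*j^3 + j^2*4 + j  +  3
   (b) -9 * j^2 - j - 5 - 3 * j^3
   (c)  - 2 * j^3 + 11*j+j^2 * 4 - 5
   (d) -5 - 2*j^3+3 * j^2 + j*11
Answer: d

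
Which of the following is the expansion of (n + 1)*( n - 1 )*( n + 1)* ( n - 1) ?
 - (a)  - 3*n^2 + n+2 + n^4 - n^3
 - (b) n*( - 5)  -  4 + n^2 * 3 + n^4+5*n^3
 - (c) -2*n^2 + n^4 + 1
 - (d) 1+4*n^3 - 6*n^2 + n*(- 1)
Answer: c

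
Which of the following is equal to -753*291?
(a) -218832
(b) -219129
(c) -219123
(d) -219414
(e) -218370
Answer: c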